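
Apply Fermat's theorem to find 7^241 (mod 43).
By Fermat: 7^{42} ≡ 1 (mod 43). 241 ≡ 31 (mod 42). So 7^{241} ≡ 7^{31} ≡ 7 (mod 43)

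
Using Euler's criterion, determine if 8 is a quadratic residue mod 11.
By Euler's criterion: 8^{5} ≡ 10 mod 11. Since this equals -1 (≡ 10), 8 is not a QR.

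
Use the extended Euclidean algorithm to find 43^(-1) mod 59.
Extended GCD: 43(11) + 59(-8) = 1. So 43^(-1) ≡ 11 mod 59. Verify: 43 × 11 = 473 ≡ 1 mod 59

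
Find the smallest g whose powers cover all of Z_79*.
g = 3. For each prime q|78: 3^{39}≡78, 3^{26}≡23, 3^{6}≡18, none ≡ 1, so ord_79(3) = 78 and 3 is a primitive root.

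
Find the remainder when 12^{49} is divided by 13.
By Fermat: 12^{12} ≡ 1 (mod 13). 49 = 4×12 + 1. So 12^{49} ≡ 12^{1} ≡ 12 (mod 13)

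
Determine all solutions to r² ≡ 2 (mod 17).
The square roots of 2 mod 17 are 6 and 11. Verify: 6² = 36 ≡ 2 (mod 17)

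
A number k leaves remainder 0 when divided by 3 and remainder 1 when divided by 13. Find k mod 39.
M = 3 × 13 = 39. M₁ = 13, y₁ ≡ 1 mod 3. M₂ = 3, y₂ ≡ 9 mod 13. k = 0×13×1 + 1×3×9 ≡ 27 mod 39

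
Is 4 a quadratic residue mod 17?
By Euler's criterion: 4^{8} ≡ 1 (mod 17). Since this equals 1, 4 is a QR.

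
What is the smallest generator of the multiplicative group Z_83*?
g = 2. For each prime q|82: 2^{41}≡82, 2^{2}≡4, none ≡ 1, so ord_83(2) = 82 and 2 is a primitive root.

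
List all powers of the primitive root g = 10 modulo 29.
10^1, 10^2, ..., 10^{28} mod 29: [10, 13, 14, 24, 8, 22, 17, 25, 18, 6, 2, 20, 26, 28, 19, 16, 15, 5, 21, 7, 12, 4, 11, 23, 27, 9, 3, 1]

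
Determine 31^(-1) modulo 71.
Since 71 is prime, by Fermat 31^(-1) ≡ 31^{69} ≡ 55 mod 71. Verify: 31 × 55 = 1705 ≡ 1 mod 71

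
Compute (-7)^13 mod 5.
Using Fermat: (-7)^{4} ≡ 1 (mod 5). 13 ≡ 1 (mod 4). So (-7)^{13} ≡ (-7)^{1} ≡ 3 (mod 5)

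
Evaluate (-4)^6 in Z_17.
By repeated squaring mod 17: (-4)^{1}≡13, (-4)^{2}≡16, (-4)^{4}≡1. Then (-4)^{6} = (-4)^{4+2} ≡ 1 × 16 ≡ 16 mod 17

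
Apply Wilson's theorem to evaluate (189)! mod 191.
(190)! = (189)! × (190) ≡ -1 (mod 191). So (189)! ≡ -1 × (190)^(-1) ≡ (-1)×(-1) = 1 (mod 191)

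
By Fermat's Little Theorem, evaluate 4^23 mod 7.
By Fermat: 4^{6} ≡ 1 (mod 7). 23 = 3×6 + 5. So 4^{23} ≡ 4^{5} ≡ 2 (mod 7)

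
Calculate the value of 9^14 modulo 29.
By repeated squaring mod 29: 9^{1}≡9, 9^{2}≡23, 9^{4}≡7, 9^{8}≡20. Then 9^{14} = 9^{8+4+2} ≡ 20 × 7 × 23 ≡ 1 mod 29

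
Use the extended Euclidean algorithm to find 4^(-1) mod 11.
Extended GCD: 4(3) + 11(-1) = 1. So 4^(-1) ≡ 3 mod 11. Verify: 4 × 3 = 12 ≡ 1 mod 11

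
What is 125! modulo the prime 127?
(126)! = (125)! × (126) ≡ -1 (mod 127). So (125)! ≡ -1 × (126)^(-1) ≡ (-1)×(-1) = 1 (mod 127)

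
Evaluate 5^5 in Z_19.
By repeated squaring mod 19: 5^{1}≡5, 5^{2}≡6, 5^{4}≡17. Then 5^{5} = 5^{4+1} ≡ 17 × 5 ≡ 9 mod 19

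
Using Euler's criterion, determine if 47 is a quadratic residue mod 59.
By Euler's criterion: 47^{29} ≡ 58 mod 59. Since this equals -1 (≡ 58), 47 is not a QR.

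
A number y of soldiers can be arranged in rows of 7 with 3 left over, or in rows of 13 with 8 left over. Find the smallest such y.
M = 7 × 13 = 91. M₁ = 13, y₁ ≡ 6 (mod 7). M₂ = 7, y₂ ≡ 2 (mod 13). y = 3×13×6 + 8×7×2 ≡ 73 (mod 91)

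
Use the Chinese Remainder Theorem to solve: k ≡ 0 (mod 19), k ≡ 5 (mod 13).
M = 19 × 13 = 247. M₁ = 13, y₁ ≡ 3 (mod 19). M₂ = 19, y₂ ≡ 11 (mod 13). k = 0×13×3 + 5×19×11 ≡ 57 (mod 247)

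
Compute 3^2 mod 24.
3^{2} = 9 ≡ 9 (mod 24)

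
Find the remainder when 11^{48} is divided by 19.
By Fermat: 11^{18} ≡ 1 mod 19. 48 = 2×18 + 12. So 11^{48} ≡ 11^{12} ≡ 1 mod 19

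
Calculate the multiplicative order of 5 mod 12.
Powers of 5 mod 12: 5^1≡5, 5^2≡1. So the order of 5 is 2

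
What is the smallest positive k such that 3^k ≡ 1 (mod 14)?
Powers of 3 mod 14: 3^1≡3, 3^2≡9, 3^3≡13, 3^4≡11, 3^5≡5, 3^6≡1. ord_14(3) = 6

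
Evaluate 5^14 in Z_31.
By repeated squaring (mod 31): 5^{1}≡5, 5^{2}≡25, 5^{4}≡5, 5^{8}≡25. Then 5^{14} = 5^{8+4+2} ≡ 25 × 5 × 25 ≡ 25 (mod 31)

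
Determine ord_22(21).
Powers of 21 mod 22: 21^1≡21, 21^2≡1. ord_22(21) = 2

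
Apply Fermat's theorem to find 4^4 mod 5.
By Fermat's Little Theorem, 4^{4} ≡ 1 mod 5 since 5 is prime and gcd(4, 5) = 1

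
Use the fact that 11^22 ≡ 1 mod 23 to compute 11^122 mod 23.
By Fermat: 11^{22} ≡ 1 mod 23. 122 = 5×22 + 12. So 11^{122} ≡ 11^{12} ≡ 12 mod 23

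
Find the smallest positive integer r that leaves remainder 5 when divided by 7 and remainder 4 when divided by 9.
M = 7 × 9 = 63. M₁ = 9, y₁ ≡ 4 (mod 7). M₂ = 7, y₂ ≡ 4 (mod 9). r = 5×9×4 + 4×7×4 ≡ 40 (mod 63)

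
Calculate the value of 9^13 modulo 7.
Using Fermat: 9^{6} ≡ 1 (mod 7). 13 ≡ 1 (mod 6). So 9^{13} ≡ 9^{1} ≡ 2 (mod 7)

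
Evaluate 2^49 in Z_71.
By repeated squaring mod 71: 2^{1}≡2, 2^{2}≡4, 2^{4}≡16, 2^{8}≡43, 2^{16}≡3, 2^{32}≡9. Then 2^{49} = 2^{32+16+1} ≡ 9 × 3 × 2 ≡ 54 mod 71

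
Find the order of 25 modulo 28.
Powers of 25 mod 28: 25^1≡25, 25^2≡9, 25^3≡1. ord_28(25) = 3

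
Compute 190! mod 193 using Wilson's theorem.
(192)! = (190)! × (191) × (192) ≡ -1 mod 193. So (190)! ≡ -1 × [(192)(191)]^(-1) ≡ 96 mod 193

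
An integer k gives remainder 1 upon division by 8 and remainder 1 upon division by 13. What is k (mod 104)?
M = 8 × 13 = 104. M₁ = 13, y₁ ≡ 5 (mod 8). M₂ = 8, y₂ ≡ 5 (mod 13). k = 1×13×5 + 1×8×5 ≡ 1 (mod 104)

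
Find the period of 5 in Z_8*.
Powers of 5 mod 8: 5^1≡5, 5^2≡1. So the order of 5 is 2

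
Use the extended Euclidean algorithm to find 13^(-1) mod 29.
Extended GCD: 13(9) + 29(-4) = 1. So 13^(-1) ≡ 9 mod 29. Verify: 13 × 9 = 117 ≡ 1 mod 29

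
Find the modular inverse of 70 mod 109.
Since 109 is prime, by Fermat 70^(-1) ≡ 70^{107} ≡ 95 (mod 109). Verify: 70 × 95 = 6650 ≡ 1 (mod 109)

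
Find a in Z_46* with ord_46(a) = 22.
5 has order 22 mod 46 since 5^{22} ≡ 1 mod 46 and no smaller power works.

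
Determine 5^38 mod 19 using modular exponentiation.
Using Fermat: 5^{18} ≡ 1 (mod 19). 38 ≡ 2 (mod 18). So 5^{38} ≡ 5^{2} ≡ 6 (mod 19)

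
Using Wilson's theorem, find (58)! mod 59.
By Wilson's theorem, (58)! ≡ -1 ≡ 58 (mod 59)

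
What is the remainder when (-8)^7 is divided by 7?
Using Fermat: (-8)^{6} ≡ 1 mod 7. 7 ≡ 1 mod 6. So (-8)^{7} ≡ (-8)^{1} ≡ 6 mod 7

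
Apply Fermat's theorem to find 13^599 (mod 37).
By Fermat: 13^{36} ≡ 1 (mod 37). 599 ≡ 23 (mod 36). So 13^{599} ≡ 13^{23} ≡ 2 (mod 37)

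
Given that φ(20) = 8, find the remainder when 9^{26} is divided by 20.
By Euler: 9^{8} ≡ 1 (mod 20) since gcd(9, 20) = 1. 26 = 3×8 + 2. So 9^{26} ≡ 9^{2} ≡ 1 (mod 20)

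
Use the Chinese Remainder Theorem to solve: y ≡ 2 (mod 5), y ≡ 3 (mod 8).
M = 5 × 8 = 40. M₁ = 8, y₁ ≡ 2 (mod 5). M₂ = 5, y₂ ≡ 5 (mod 8). y = 2×8×2 + 3×5×5 ≡ 27 (mod 40)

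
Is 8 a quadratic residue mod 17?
By Euler's criterion: 8^{8} ≡ 1 (mod 17). Since this equals 1, 8 is a QR.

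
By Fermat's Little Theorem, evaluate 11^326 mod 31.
By Fermat: 11^{30} ≡ 1 (mod 31). 326 ≡ 26 (mod 30). So 11^{326} ≡ 11^{26} ≡ 7 (mod 31)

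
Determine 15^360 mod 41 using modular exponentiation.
Using Fermat: 15^{40} ≡ 1 (mod 41). 360 ≡ 0 (mod 40). So 15^{360} ≡ 15^{0} ≡ 1 (mod 41)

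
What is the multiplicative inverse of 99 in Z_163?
Since 163 is prime, by Fermat 99^(-1) ≡ 99^{161} ≡ 28 mod 163. Verify: 99 × 28 = 2772 ≡ 1 mod 163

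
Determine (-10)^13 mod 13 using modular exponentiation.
Using Fermat: (-10)^{12} ≡ 1 (mod 13). 13 ≡ 1 (mod 12). So (-10)^{13} ≡ (-10)^{1} ≡ 3 (mod 13)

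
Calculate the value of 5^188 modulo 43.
Using Fermat: 5^{42} ≡ 1 (mod 43). 188 ≡ 20 (mod 42). So 5^{188} ≡ 5^{20} ≡ 17 (mod 43)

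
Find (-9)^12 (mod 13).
Using Fermat: (-9)^{12} ≡ 1 (mod 13). 12 ≡ 0 (mod 12). So (-9)^{12} ≡ (-9)^{0} ≡ 1 (mod 13)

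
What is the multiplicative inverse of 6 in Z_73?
Since 73 is prime, by Fermat 6^(-1) ≡ 6^{71} ≡ 61 mod 73. Verify: 6 × 61 = 366 ≡ 1 mod 73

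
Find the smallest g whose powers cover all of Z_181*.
g = 2. For each prime q|180: 2^{90}≡180, 2^{60}≡48, 2^{36}≡59, none ≡ 1, so ord_181(2) = 180 and 2 is a primitive root.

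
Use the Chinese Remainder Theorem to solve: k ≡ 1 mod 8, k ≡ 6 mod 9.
M = 8 × 9 = 72. M₁ = 9, y₁ ≡ 1 mod 8. M₂ = 8, y₂ ≡ 8 mod 9. k = 1×9×1 + 6×8×8 ≡ 33 mod 72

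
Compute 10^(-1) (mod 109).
Since 109 is prime, by Fermat 10^(-1) ≡ 10^{107} ≡ 11 (mod 109). Verify: 10 × 11 = 110 ≡ 1 (mod 109)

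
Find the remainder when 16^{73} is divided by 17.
By Fermat: 16^{16} ≡ 1 mod 17. 73 = 4×16 + 9. So 16^{73} ≡ 16^{9} ≡ 16 mod 17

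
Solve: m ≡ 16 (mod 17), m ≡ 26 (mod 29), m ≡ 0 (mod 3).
M = 17 × 29 × 3 = 1479. M₁ = 87, y₁ ≡ 9 (mod 17). M₂ = 51, y₂ ≡ 4 (mod 29). M₃ = 493, y₃ ≡ 1 (mod 3). m = 16×87×9 + 26×51×4 + 0×493×1 ≡ 84 (mod 1479)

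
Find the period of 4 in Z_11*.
Powers of 4 mod 11: 4^1≡4, 4^2≡5, 4^3≡9, 4^4≡3, 4^5≡1. ord_11(4) = 5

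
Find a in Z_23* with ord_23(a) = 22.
5 has order 22 mod 23 since 5^{22} ≡ 1 mod 23 and no smaller power works.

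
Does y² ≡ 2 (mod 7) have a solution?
By Euler's criterion: 2^{3} ≡ 1 (mod 7). Since this equals 1, 2 is a QR.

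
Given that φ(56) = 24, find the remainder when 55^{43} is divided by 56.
By Euler: 55^{24} ≡ 1 (mod 56) since gcd(55, 56) = 1. 43 = 1×24 + 19. So 55^{43} ≡ 55^{19} ≡ 55 (mod 56)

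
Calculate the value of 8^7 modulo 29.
By repeated squaring (mod 29): 8^{1}≡8, 8^{2}≡6, 8^{4}≡7. Then 8^{7} = 8^{4+2+1} ≡ 7 × 6 × 8 ≡ 17 (mod 29)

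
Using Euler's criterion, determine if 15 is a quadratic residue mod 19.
By Euler's criterion: 15^{9} ≡ 18 mod 19. Since this equals -1 (≡ 18), 15 is not a QR.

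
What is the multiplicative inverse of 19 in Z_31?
Since 31 is prime, by Fermat 19^(-1) ≡ 19^{29} ≡ 18 mod 31. Verify: 19 × 18 = 342 ≡ 1 mod 31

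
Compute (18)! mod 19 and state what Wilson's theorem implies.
(18)! mod 19 = 18. Since this equals -1 mod 19, Wilson confirms 19 is prime.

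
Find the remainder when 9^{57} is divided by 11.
By Fermat: 9^{10} ≡ 1 (mod 11). 57 = 5×10 + 7. So 9^{57} ≡ 9^{7} ≡ 4 (mod 11)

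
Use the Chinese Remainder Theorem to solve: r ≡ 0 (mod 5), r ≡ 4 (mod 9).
M = 5 × 9 = 45. M₁ = 9, y₁ ≡ 4 (mod 5). M₂ = 5, y₂ ≡ 2 (mod 9). r = 0×9×4 + 4×5×2 ≡ 40 (mod 45)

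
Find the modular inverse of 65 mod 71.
Since 71 is prime, by Fermat 65^(-1) ≡ 65^{69} ≡ 59 mod 71. Verify: 65 × 59 = 3835 ≡ 1 mod 71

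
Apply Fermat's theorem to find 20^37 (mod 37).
By Fermat: 20^{36} ≡ 1 (mod 37). So 20^{37} = 20^{36} · 20^{1} ≡ 20^{1} ≡ 20 (mod 37)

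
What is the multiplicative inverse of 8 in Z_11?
Since 11 is prime, by Fermat 8^(-1) ≡ 8^{9} ≡ 7 (mod 11). Verify: 8 × 7 = 56 ≡ 1 (mod 11)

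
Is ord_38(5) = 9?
Powers of 5 mod 38: 5^1≡5, 5^2≡25, 5^3≡11, 5^4≡17, 5^5≡9, 5^6≡7, 5^7≡35, 5^8≡23, 5^9≡1. First k with 5^k≡1 is k=9. Yes, ord_38(5) = 9.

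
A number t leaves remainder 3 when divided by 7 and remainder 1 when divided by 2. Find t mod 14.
M = 7 × 2 = 14. M₁ = 2, y₁ ≡ 4 mod 7. M₂ = 7, y₂ ≡ 1 mod 2. t = 3×2×4 + 1×7×1 ≡ 3 mod 14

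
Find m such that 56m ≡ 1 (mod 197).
Since 197 is prime, by Fermat 56^(-1) ≡ 56^{195} ≡ 95 (mod 197). Verify: 56 × 95 = 5320 ≡ 1 (mod 197)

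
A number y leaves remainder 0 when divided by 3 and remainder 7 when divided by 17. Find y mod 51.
M = 3 × 17 = 51. M₁ = 17, y₁ ≡ 2 mod 3. M₂ = 3, y₂ ≡ 6 mod 17. y = 0×17×2 + 7×3×6 ≡ 24 mod 51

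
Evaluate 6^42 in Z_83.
By repeated squaring (mod 83): 6^{1}≡6, 6^{2}≡36, 6^{4}≡51, 6^{8}≡28, 6^{16}≡37, 6^{32}≡41. Then 6^{42} = 6^{32+8+2} ≡ 41 × 28 × 36 ≡ 77 (mod 83)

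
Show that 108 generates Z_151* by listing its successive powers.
108^1, 108^2, ..., 108^{150} mod 151: [108, 37, 70, 10, 23, 68, 96, 100, 79, 76, 54, 94, 35, 5, 87, 34, 48, 50, 115, 38, 27, 47, 93, 78, 119, 17, 24, 25, 133, 19, 89, 99, 122, 39, 135, 84, 12, 88, 142, 85, 120, 125, 61, 95, 143, 42, 6, 44, 71, 118, 60, 138, 106, 123, 147, 21, 3, 22, 111, 59, 30, 69, 53, 137, 149, 86, 77, 11, 131, 105, 15, 110, 102, 144, 150, 43, 114, 81, 141, 128, 83, 55, 51, 72, 75, 97, 57, 116, 146, 64, 117, 103, 101, 36, 113, 124, 104, 58, 73, 32, 134, 127, 126, 18, 132, 62, 52, 29, 112, 16, 67, 139, 63, 9, 66, 31, 26, 90, 56, 8, 109, 145, 107, 80, 33, 91, 13, 45, 28, 4, 130, 148, 129, 40, 92, 121, 82, 98, 14, 2, 65, 74, 140, 20, 46, 136, 41, 49, 7, 1]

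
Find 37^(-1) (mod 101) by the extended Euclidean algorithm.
Extended GCD: 37(-30) + 101(11) = 1. So 37^(-1) ≡ -30 ≡ 71 (mod 101). Verify: 37 × 71 = 2627 ≡ 1 (mod 101)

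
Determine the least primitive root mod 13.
g = 2. For each prime q|12: 2^{6}≡12, 2^{4}≡3, none ≡ 1, so ord_13(2) = 12 and 2 is a primitive root.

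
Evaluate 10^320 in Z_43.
Using Fermat: 10^{42} ≡ 1 (mod 43). 320 ≡ 26 (mod 42). So 10^{320} ≡ 10^{26} ≡ 25 (mod 43)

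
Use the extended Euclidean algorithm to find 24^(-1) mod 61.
Extended GCD: 24(28) + 61(-11) = 1. So 24^(-1) ≡ 28 (mod 61). Verify: 24 × 28 = 672 ≡ 1 (mod 61)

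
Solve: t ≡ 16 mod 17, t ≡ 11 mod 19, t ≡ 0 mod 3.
M = 17 × 19 × 3 = 969. M₁ = 57, y₁ ≡ 3 mod 17. M₂ = 51, y₂ ≡ 3 mod 19. M₃ = 323, y₃ ≡ 2 mod 3. t = 16×57×3 + 11×51×3 + 0×323×2 ≡ 543 mod 969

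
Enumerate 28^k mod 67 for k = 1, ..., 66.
28^1, 28^2, ..., 28^{66} mod 67: [28, 47, 43, 65, 11, 40, 48, 4, 45, 54, 38, 59, 44, 26, 58, 16, 46, 15, 18, 35, 42, 37, 31, 64, 50, 60, 5, 6, 34, 14, 57, 55, 66, 39, 20, 24, 2, 56, 27, 19, 63, 22, 13, 29, 8, 23, 41, 9, 51, 21, 52, 49, 32, 25, 30, 36, 3, 17, 7, 62, 61, 33, 53, 10, 12, 1]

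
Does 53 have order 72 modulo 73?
ord_73(53) divides 72. For each prime q|72: 53^{36}≡72, 53^{24}≡64, none ≡ 1. So 53 has order 72 and is a primitive root mod 73.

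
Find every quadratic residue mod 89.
QRs mod 89: {1, 2, 4, 5, 8, 9, 10, 11, 16, 17, 18, 20, 21, 22, 25, 32, 34, 36, 39, 40, 42, 44, 45, 47, 49, 50, 53, 55, 57, 64, 67, 68, 69, 71, 72, 73, 78, 79, 80, 81, 84, 85, 87, 88}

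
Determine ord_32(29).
Powers of 29 mod 32: 29^1≡29, 29^2≡9, 29^3≡5, 29^4≡17, 29^5≡13, 29^6≡25, 29^7≡21, 29^8≡1. So the order of 29 is 8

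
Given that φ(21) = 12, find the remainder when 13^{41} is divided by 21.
By Euler: 13^{12} ≡ 1 (mod 21) since gcd(13, 21) = 1. 41 = 3×12 + 5. So 13^{41} ≡ 13^{5} ≡ 13 (mod 21)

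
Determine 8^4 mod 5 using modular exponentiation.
8^{4} = 4096 ≡ 1 mod 5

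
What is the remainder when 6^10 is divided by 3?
By repeated squaring mod 3: 6^{1}≡0, 6^{2}≡0, 6^{4}≡0, 6^{8}≡0. Then 6^{10} = 6^{8+2} ≡ 0 × 0 ≡ 0 mod 3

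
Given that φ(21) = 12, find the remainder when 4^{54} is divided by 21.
By Euler: 4^{12} ≡ 1 mod 21 since gcd(4, 21) = 1. 54 = 4×12 + 6. So 4^{54} ≡ 4^{6} ≡ 1 mod 21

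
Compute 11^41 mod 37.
Using Fermat: 11^{36} ≡ 1 mod 37. 41 ≡ 5 mod 36. So 11^{41} ≡ 11^{5} ≡ 27 mod 37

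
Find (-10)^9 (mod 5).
By repeated squaring (mod 5): (-10)^{1}≡0, (-10)^{2}≡0, (-10)^{4}≡0, (-10)^{8}≡0. Then (-10)^{9} = (-10)^{8+1} ≡ 0 × 0 ≡ 0 (mod 5)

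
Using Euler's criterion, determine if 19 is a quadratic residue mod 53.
By Euler's criterion: 19^{26} ≡ 52 mod 53. Since this equals -1 (≡ 52), 19 is not a QR.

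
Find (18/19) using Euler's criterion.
(18/19) = 18^{9} mod 19 = -1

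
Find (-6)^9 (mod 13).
By repeated squaring (mod 13): (-6)^{1}≡7, (-6)^{2}≡10, (-6)^{4}≡9, (-6)^{8}≡3. Then (-6)^{9} = (-6)^{8+1} ≡ 3 × 7 ≡ 8 (mod 13)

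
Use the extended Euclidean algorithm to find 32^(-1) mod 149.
Extended GCD: 32(14) + 149(-3) = 1. So 32^(-1) ≡ 14 (mod 149). Verify: 32 × 14 = 448 ≡ 1 (mod 149)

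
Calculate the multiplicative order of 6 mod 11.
Powers of 6 mod 11: 6^1≡6, 6^2≡3, 6^3≡7, 6^4≡9, 6^5≡10, 6^6≡5, 6^7≡8, 6^8≡4, 6^9≡2, 6^10≡1. Order = 10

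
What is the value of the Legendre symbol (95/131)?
(95/131) = 95^{65} mod 131 = -1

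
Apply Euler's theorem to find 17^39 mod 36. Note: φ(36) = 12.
By Euler: 17^{12} ≡ 1 mod 36 since gcd(17, 36) = 1. 39 = 3×12 + 3. So 17^{39} ≡ 17^{3} ≡ 17 mod 36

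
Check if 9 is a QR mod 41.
By Euler's criterion: 9^{20} ≡ 1 mod 41. Since this equals 1, 9 is a QR.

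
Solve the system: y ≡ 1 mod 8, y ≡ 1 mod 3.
M = 8 × 3 = 24. M₁ = 3, y₁ ≡ 3 mod 8. M₂ = 8, y₂ ≡ 2 mod 3. y = 1×3×3 + 1×8×2 ≡ 1 mod 24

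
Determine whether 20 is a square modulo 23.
By Euler's criterion: 20^{11} ≡ 22 mod 23. Since this equals -1 (≡ 22), 20 is not a QR.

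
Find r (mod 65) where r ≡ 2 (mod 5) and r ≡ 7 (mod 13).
M = 5 × 13 = 65. M₁ = 13, y₁ ≡ 2 (mod 5). M₂ = 5, y₂ ≡ 8 (mod 13). r = 2×13×2 + 7×5×8 ≡ 7 (mod 65)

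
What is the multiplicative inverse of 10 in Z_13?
Since 13 is prime, by Fermat 10^(-1) ≡ 10^{11} ≡ 4 mod 13. Verify: 10 × 4 = 40 ≡ 1 mod 13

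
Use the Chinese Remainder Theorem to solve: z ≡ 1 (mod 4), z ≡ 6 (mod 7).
M = 4 × 7 = 28. M₁ = 7, y₁ ≡ 3 (mod 4). M₂ = 4, y₂ ≡ 2 (mod 7). z = 1×7×3 + 6×4×2 ≡ 13 (mod 28)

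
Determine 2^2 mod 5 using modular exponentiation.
2^{2} = 4 ≡ 4 mod 5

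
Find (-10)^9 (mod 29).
By repeated squaring (mod 29): (-10)^{1}≡19, (-10)^{2}≡13, (-10)^{4}≡24, (-10)^{8}≡25. Then (-10)^{9} = (-10)^{8+1} ≡ 25 × 19 ≡ 11 (mod 29)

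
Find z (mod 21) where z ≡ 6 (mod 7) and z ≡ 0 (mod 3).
M = 7 × 3 = 21. M₁ = 3, y₁ ≡ 5 (mod 7). M₂ = 7, y₂ ≡ 1 (mod 3). z = 6×3×5 + 0×7×1 ≡ 6 (mod 21)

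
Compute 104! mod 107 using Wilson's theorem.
(106)! = (104)! × (105) × (106) ≡ -1 mod 107. So (104)! ≡ -1 × [(106)(105)]^(-1) ≡ 53 mod 107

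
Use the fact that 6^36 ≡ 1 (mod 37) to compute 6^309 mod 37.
By Fermat: 6^{36} ≡ 1 (mod 37). 309 ≡ 21 (mod 36). So 6^{309} ≡ 6^{21} ≡ 6 (mod 37)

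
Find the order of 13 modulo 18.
Powers of 13 mod 18: 13^1≡13, 13^2≡7, 13^3≡1. ord_18(13) = 3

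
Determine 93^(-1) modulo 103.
Since 103 is prime, by Fermat 93^(-1) ≡ 93^{101} ≡ 72 (mod 103). Verify: 93 × 72 = 6696 ≡ 1 (mod 103)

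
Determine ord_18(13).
Powers of 13 mod 18: 13^1≡13, 13^2≡7, 13^3≡1. ord_18(13) = 3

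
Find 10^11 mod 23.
By repeated squaring mod 23: 10^{1}≡10, 10^{2}≡8, 10^{4}≡18, 10^{8}≡2. Then 10^{11} = 10^{8+2+1} ≡ 2 × 8 × 10 ≡ 22 mod 23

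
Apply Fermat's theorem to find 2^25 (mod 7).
By Fermat: 2^{6} ≡ 1 (mod 7). 25 = 4×6 + 1. So 2^{25} ≡ 2^{1} ≡ 2 (mod 7)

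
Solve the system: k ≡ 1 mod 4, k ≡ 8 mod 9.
M = 4 × 9 = 36. M₁ = 9, y₁ ≡ 1 mod 4. M₂ = 4, y₂ ≡ 7 mod 9. k = 1×9×1 + 8×4×7 ≡ 17 mod 36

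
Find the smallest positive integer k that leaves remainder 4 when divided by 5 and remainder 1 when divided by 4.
M = 5 × 4 = 20. M₁ = 4, y₁ ≡ 4 (mod 5). M₂ = 5, y₂ ≡ 1 (mod 4). k = 4×4×4 + 1×5×1 ≡ 9 (mod 20)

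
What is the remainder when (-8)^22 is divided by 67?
By repeated squaring mod 67: (-8)^{1}≡59, (-8)^{2}≡64, (-8)^{4}≡9, (-8)^{8}≡14, (-8)^{16}≡62. Then (-8)^{22} = (-8)^{16+4+2} ≡ 62 × 9 × 64 ≡ 1 mod 67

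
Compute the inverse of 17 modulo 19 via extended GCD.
Extended GCD: 17(9) + 19(-8) = 1. So 17^(-1) ≡ 9 (mod 19). Verify: 17 × 9 = 153 ≡ 1 (mod 19)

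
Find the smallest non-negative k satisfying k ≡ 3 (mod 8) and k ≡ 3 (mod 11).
M = 8 × 11 = 88. M₁ = 11, y₁ ≡ 3 (mod 8). M₂ = 8, y₂ ≡ 7 (mod 11). k = 3×11×3 + 3×8×7 ≡ 3 (mod 88)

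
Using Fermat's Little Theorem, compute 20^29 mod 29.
By Fermat: 20^{28} ≡ 1 (mod 29). So 20^{29} = 20^{28} · 20^{1} ≡ 20^{1} ≡ 20 (mod 29)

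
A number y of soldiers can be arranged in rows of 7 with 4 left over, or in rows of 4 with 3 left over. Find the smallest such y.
M = 7 × 4 = 28. M₁ = 4, y₁ ≡ 2 mod 7. M₂ = 7, y₂ ≡ 3 mod 4. y = 4×4×2 + 3×7×3 ≡ 11 mod 28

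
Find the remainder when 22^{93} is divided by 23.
By Fermat: 22^{22} ≡ 1 mod 23. 93 = 4×22 + 5. So 22^{93} ≡ 22^{5} ≡ 22 mod 23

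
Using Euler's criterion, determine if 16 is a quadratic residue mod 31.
By Euler's criterion: 16^{15} ≡ 1 mod 31. Since this equals 1, 16 is a QR.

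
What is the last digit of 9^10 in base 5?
Using Fermat: 9^{4} ≡ 1 mod 5. 10 ≡ 2 mod 4. So 9^{10} ≡ 9^{2} ≡ 1 mod 5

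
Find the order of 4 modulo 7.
Powers of 4 mod 7: 4^1≡4, 4^2≡2, 4^3≡1. So the order of 4 is 3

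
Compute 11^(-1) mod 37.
Since 37 is prime, by Fermat 11^(-1) ≡ 11^{35} ≡ 27 mod 37. Verify: 11 × 27 = 297 ≡ 1 mod 37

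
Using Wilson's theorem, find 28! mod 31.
(30)! = (28)! × (29) × (30) ≡ -1 mod 31. So (28)! ≡ -1 × [(30)(29)]^(-1) ≡ 15 mod 31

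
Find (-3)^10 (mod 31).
By repeated squaring (mod 31): (-3)^{1}≡28, (-3)^{2}≡9, (-3)^{4}≡19, (-3)^{8}≡20. Then (-3)^{10} = (-3)^{8+2} ≡ 20 × 9 ≡ 25 (mod 31)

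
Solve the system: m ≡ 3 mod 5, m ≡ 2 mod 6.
M = 5 × 6 = 30. M₁ = 6, y₁ ≡ 1 mod 5. M₂ = 5, y₂ ≡ 5 mod 6. m = 3×6×1 + 2×5×5 ≡ 8 mod 30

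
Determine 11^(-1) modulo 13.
Since 13 is prime, by Fermat 11^(-1) ≡ 11^{11} ≡ 6 (mod 13). Verify: 11 × 6 = 66 ≡ 1 (mod 13)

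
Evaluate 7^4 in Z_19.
7^{4} = 2401 ≡ 7 mod 19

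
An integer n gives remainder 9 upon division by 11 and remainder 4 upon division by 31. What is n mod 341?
M = 11 × 31 = 341. M₁ = 31, y₁ ≡ 5 mod 11. M₂ = 11, y₂ ≡ 17 mod 31. n = 9×31×5 + 4×11×17 ≡ 97 mod 341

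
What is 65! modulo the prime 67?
(66)! = (65)! × (66) ≡ -1 (mod 67). So (65)! ≡ -1 × (66)^(-1) ≡ (-1)×(-1) = 1 (mod 67)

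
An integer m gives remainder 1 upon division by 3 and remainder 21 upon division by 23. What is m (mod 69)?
M = 3 × 23 = 69. M₁ = 23, y₁ ≡ 2 (mod 3). M₂ = 3, y₂ ≡ 8 (mod 23). m = 1×23×2 + 21×3×8 ≡ 67 (mod 69)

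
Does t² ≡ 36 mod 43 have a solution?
By Euler's criterion: 36^{21} ≡ 1 mod 43. Since this equals 1, 36 is a QR.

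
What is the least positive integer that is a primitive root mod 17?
g = 3. For each prime q|16: 3^{8}≡16, none ≡ 1, so ord_17(3) = 16 and 3 is a primitive root.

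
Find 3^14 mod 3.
By repeated squaring mod 3: 3^{1}≡0, 3^{2}≡0, 3^{4}≡0, 3^{8}≡0. Then 3^{14} = 3^{8+4+2} ≡ 0 × 0 × 0 ≡ 0 mod 3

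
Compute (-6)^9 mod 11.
By repeated squaring (mod 11): (-6)^{1}≡5, (-6)^{2}≡3, (-6)^{4}≡9, (-6)^{8}≡4. Then (-6)^{9} = (-6)^{8+1} ≡ 4 × 5 ≡ 9 (mod 11)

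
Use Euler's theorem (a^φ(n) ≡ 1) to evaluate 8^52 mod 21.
By Euler: 8^{12} ≡ 1 (mod 21) since gcd(8, 21) = 1. 52 = 4×12 + 4. So 8^{52} ≡ 8^{4} ≡ 1 (mod 21)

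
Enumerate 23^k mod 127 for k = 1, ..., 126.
23^1, 23^2, ..., 23^{126} mod 127: [23, 21, 102, 60, 110, 117, 24, 44, 123, 35, 43, 100, 14, 68, 40, 31, 78, 16, 114, 82, 108, 71, 109, 94, 3, 69, 63, 52, 53, 76, 97, 72, 5, 115, 105, 2, 46, 42, 77, 120, 93, 107, 48, 88, 119, 70, 86, 73, 28, 9, 80, 62, 29, 32, 101, 37, 89, 15, 91, 61, 6, 11, 126, 104, 106, 25, 67, 17, 10, 103, 83, 4, 92, 84, 27, 113, 59, 87, 96, 49, 111, 13, 45, 19, 56, 18, 33, 124, 58, 64, 75, 74, 51, 30, 55, 122, 12, 22, 125, 81, 85, 50, 7, 34, 20, 79, 39, 8, 57, 41, 54, 99, 118, 47, 65, 98, 95, 26, 90, 38, 112, 36, 66, 121, 116, 1]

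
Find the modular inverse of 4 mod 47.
Since 47 is prime, by Fermat 4^(-1) ≡ 4^{45} ≡ 12 mod 47. Verify: 4 × 12 = 48 ≡ 1 mod 47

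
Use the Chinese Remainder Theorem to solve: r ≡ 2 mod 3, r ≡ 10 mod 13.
M = 3 × 13 = 39. M₁ = 13, y₁ ≡ 1 mod 3. M₂ = 3, y₂ ≡ 9 mod 13. r = 2×13×1 + 10×3×9 ≡ 23 mod 39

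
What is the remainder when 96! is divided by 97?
By Wilson's theorem, (96)! ≡ -1 ≡ 96 (mod 97)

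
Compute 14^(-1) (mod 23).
Since 23 is prime, by Fermat 14^(-1) ≡ 14^{21} ≡ 5 (mod 23). Verify: 14 × 5 = 70 ≡ 1 (mod 23)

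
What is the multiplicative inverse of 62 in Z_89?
Since 89 is prime, by Fermat 62^(-1) ≡ 62^{87} ≡ 56 mod 89. Verify: 62 × 56 = 3472 ≡ 1 mod 89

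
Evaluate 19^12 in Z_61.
By repeated squaring mod 61: 19^{1}≡19, 19^{2}≡56, 19^{4}≡25, 19^{8}≡15. Then 19^{12} = 19^{8+4} ≡ 15 × 25 ≡ 9 mod 61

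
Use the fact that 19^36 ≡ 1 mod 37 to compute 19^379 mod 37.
By Fermat: 19^{36} ≡ 1 mod 37. 379 ≡ 19 mod 36. So 19^{379} ≡ 19^{19} ≡ 18 mod 37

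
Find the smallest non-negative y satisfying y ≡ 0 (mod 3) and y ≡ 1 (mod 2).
M = 3 × 2 = 6. M₁ = 2, y₁ ≡ 2 (mod 3). M₂ = 3, y₂ ≡ 1 (mod 2). y = 0×2×2 + 1×3×1 ≡ 3 (mod 6)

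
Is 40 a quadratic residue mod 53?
By Euler's criterion: 40^{26} ≡ 1 (mod 53). Since this equals 1, 40 is a QR.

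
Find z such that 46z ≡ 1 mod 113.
Since 113 is prime, by Fermat 46^(-1) ≡ 46^{111} ≡ 86 mod 113. Verify: 46 × 86 = 3956 ≡ 1 mod 113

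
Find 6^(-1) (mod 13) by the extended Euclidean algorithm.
Extended GCD: 6(-2) + 13(1) = 1. So 6^(-1) ≡ -2 ≡ 11 (mod 13). Verify: 6 × 11 = 66 ≡ 1 (mod 13)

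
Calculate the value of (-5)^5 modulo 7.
By repeated squaring (mod 7): (-5)^{1}≡2, (-5)^{2}≡4, (-5)^{4}≡2. Then (-5)^{5} = (-5)^{4+1} ≡ 2 × 2 ≡ 4 (mod 7)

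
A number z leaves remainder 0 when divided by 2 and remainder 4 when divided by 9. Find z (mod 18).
M = 2 × 9 = 18. M₁ = 9, y₁ ≡ 1 (mod 2). M₂ = 2, y₂ ≡ 5 (mod 9). z = 0×9×1 + 4×2×5 ≡ 4 (mod 18)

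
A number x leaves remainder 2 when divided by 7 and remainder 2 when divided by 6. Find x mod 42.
M = 7 × 6 = 42. M₁ = 6, y₁ ≡ 6 mod 7. M₂ = 7, y₂ ≡ 1 mod 6. x = 2×6×6 + 2×7×1 ≡ 2 mod 42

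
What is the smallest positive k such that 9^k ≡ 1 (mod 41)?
Powers of 9 mod 41: 9^1≡9, 9^2≡40, 9^3≡32, 9^4≡1. So the order of 9 is 4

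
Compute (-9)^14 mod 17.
By repeated squaring mod 17: (-9)^{1}≡8, (-9)^{2}≡13, (-9)^{4}≡16, (-9)^{8}≡1. Then (-9)^{14} = (-9)^{8+4+2} ≡ 1 × 16 × 13 ≡ 4 mod 17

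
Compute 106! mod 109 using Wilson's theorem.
(108)! = (106)! × (107) × (108) ≡ -1 mod 109. So (106)! ≡ -1 × [(108)(107)]^(-1) ≡ 54 mod 109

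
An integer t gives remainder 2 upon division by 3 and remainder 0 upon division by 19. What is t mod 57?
M = 3 × 19 = 57. M₁ = 19, y₁ ≡ 1 mod 3. M₂ = 3, y₂ ≡ 13 mod 19. t = 2×19×1 + 0×3×13 ≡ 38 mod 57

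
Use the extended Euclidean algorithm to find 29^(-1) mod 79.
Extended GCD: 29(30) + 79(-11) = 1. So 29^(-1) ≡ 30 (mod 79). Verify: 29 × 30 = 870 ≡ 1 (mod 79)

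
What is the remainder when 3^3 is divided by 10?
3^{3} = 27 ≡ 7 mod 10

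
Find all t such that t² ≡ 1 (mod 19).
The square roots of 1 mod 19 are 1 and 18. Verify: 1² = 1 ≡ 1 (mod 19)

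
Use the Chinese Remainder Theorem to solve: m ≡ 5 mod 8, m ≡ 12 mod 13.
M = 8 × 13 = 104. M₁ = 13, y₁ ≡ 5 mod 8. M₂ = 8, y₂ ≡ 5 mod 13. m = 5×13×5 + 12×8×5 ≡ 77 mod 104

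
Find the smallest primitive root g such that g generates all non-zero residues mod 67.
g = 2. For each prime q|66: 2^{33}≡66, 2^{22}≡37, 2^{6}≡64, none ≡ 1, so ord_67(2) = 66 and 2 is a primitive root.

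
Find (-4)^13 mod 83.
By repeated squaring mod 83: (-4)^{1}≡79, (-4)^{2}≡16, (-4)^{4}≡7, (-4)^{8}≡49. Then (-4)^{13} = (-4)^{8+4+1} ≡ 49 × 7 × 79 ≡ 39 mod 83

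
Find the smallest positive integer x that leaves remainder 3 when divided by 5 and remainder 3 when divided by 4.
M = 5 × 4 = 20. M₁ = 4, y₁ ≡ 4 (mod 5). M₂ = 5, y₂ ≡ 1 (mod 4). x = 3×4×4 + 3×5×1 ≡ 3 (mod 20)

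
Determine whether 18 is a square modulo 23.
By Euler's criterion: 18^{11} ≡ 1 (mod 23). Since this equals 1, 18 is a QR.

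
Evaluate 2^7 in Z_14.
By repeated squaring (mod 14): 2^{1}≡2, 2^{2}≡4, 2^{4}≡2. Then 2^{7} = 2^{4+2+1} ≡ 2 × 4 × 2 ≡ 2 (mod 14)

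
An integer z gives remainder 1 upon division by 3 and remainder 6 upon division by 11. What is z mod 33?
M = 3 × 11 = 33. M₁ = 11, y₁ ≡ 2 mod 3. M₂ = 3, y₂ ≡ 4 mod 11. z = 1×11×2 + 6×3×4 ≡ 28 mod 33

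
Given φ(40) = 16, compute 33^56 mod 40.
By Euler: 33^{16} ≡ 1 mod 40 since gcd(33, 40) = 1. 56 = 3×16 + 8. So 33^{56} ≡ 33^{8} ≡ 1 mod 40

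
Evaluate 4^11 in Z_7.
Using Fermat: 4^{6} ≡ 1 mod 7. 11 ≡ 5 mod 6. So 4^{11} ≡ 4^{5} ≡ 2 mod 7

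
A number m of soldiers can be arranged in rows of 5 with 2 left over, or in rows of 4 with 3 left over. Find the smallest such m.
M = 5 × 4 = 20. M₁ = 4, y₁ ≡ 4 mod 5. M₂ = 5, y₂ ≡ 1 mod 4. m = 2×4×4 + 3×5×1 ≡ 7 mod 20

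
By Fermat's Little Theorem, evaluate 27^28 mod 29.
By Fermat's Little Theorem, 27^{28} ≡ 1 (mod 29) since 29 is prime and gcd(27, 29) = 1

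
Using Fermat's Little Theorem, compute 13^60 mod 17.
By Fermat: 13^{16} ≡ 1 mod 17. 60 = 3×16 + 12. So 13^{60} ≡ 13^{12} ≡ 1 mod 17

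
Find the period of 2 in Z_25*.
Powers of 2 mod 25: 2^1≡2, 2^2≡4, 2^3≡8, 2^4≡16, 2^5≡7, 2^6≡14, 2^7≡3, 2^8≡6, 2^9≡12, 2^10≡24, 2^11≡23, 2^12≡21, 2^13≡17, 2^14≡9, 2^15≡18, 2^16≡11, 2^17≡22, 2^18≡19, 2^19≡13, 2^20≡1. So the order of 2 is 20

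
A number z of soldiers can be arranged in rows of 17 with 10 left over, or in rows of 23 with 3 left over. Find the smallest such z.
M = 17 × 23 = 391. M₁ = 23, y₁ ≡ 3 mod 17. M₂ = 17, y₂ ≡ 19 mod 23. z = 10×23×3 + 3×17×19 ≡ 95 mod 391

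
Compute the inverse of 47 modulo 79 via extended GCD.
Extended GCD: 47(37) + 79(-22) = 1. So 47^(-1) ≡ 37 (mod 79). Verify: 47 × 37 = 1739 ≡ 1 (mod 79)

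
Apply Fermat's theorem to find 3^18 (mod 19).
By Fermat's Little Theorem, 3^{18} ≡ 1 (mod 19) since 19 is prime and gcd(3, 19) = 1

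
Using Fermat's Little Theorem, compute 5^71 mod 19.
By Fermat: 5^{18} ≡ 1 (mod 19). 71 = 3×18 + 17. So 5^{71} ≡ 5^{17} ≡ 4 (mod 19)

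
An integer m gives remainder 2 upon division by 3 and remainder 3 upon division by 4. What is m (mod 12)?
M = 3 × 4 = 12. M₁ = 4, y₁ ≡ 1 (mod 3). M₂ = 3, y₂ ≡ 3 (mod 4). m = 2×4×1 + 3×3×3 ≡ 11 (mod 12)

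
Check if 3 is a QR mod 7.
By Euler's criterion: 3^{3} ≡ 6 mod 7. Since this equals -1 (≡ 6), 3 is not a QR.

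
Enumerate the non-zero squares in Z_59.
Squares in Z_59*: {1, 3, 4, 5, 7, 9, 12, 15, 16, 17, 19, 20, 21, 22, 25, 26, 27, 28, 29, 35, 36, 41, 45, 46, 48, 49, 51, 53, 57}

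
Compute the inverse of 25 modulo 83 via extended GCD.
Extended GCD: 25(10) + 83(-3) = 1. So 25^(-1) ≡ 10 (mod 83). Verify: 25 × 10 = 250 ≡ 1 (mod 83)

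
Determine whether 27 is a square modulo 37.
By Euler's criterion: 27^{18} ≡ 1 mod 37. Since this equals 1, 27 is a QR.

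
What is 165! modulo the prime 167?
(166)! = (165)! × (166) ≡ -1 mod 167. So (165)! ≡ -1 × (166)^(-1) ≡ (-1)×(-1) = 1 mod 167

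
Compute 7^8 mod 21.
By repeated squaring (mod 21): 7^{1}≡7, 7^{2}≡7, 7^{4}≡7, 7^{8}≡7. So 7^{8} ≡ 7 (mod 21)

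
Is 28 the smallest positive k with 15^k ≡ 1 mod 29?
Powers of 15 mod 29: 15^1≡15, 15^2≡22, 15^3≡11, 15^4≡20, 15^5≡10, 15^6≡5, 15^7≡17, 15^8≡23, 15^9≡26, 15^10≡13, 15^11≡21, 15^12≡25, 15^13≡27, 15^14≡28, 15^15≡14, 15^16≡7, 15^17≡18, 15^18≡9, 15^19≡19, 15^20≡24, 15^21≡12, 15^22≡6, 15^23≡3, 15^24≡16, 15^25≡8, 15^26≡4, 15^27≡2, 15^28≡1. First k with 15^k≡1 is k=28. Yes, ord_29(15) = 28.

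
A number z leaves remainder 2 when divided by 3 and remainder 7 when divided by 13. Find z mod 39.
M = 3 × 13 = 39. M₁ = 13, y₁ ≡ 1 mod 3. M₂ = 3, y₂ ≡ 9 mod 13. z = 2×13×1 + 7×3×9 ≡ 20 mod 39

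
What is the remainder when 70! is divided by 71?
By Wilson's theorem, (70)! ≡ -1 ≡ 70 (mod 71)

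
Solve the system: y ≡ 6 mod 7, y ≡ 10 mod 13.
M = 7 × 13 = 91. M₁ = 13, y₁ ≡ 6 mod 7. M₂ = 7, y₂ ≡ 2 mod 13. y = 6×13×6 + 10×7×2 ≡ 62 mod 91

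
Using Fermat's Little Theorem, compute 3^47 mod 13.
By Fermat: 3^{12} ≡ 1 (mod 13). 47 = 3×12 + 11. So 3^{47} ≡ 3^{11} ≡ 9 (mod 13)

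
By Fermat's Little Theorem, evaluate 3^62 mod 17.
By Fermat: 3^{16} ≡ 1 mod 17. 62 = 3×16 + 14. So 3^{62} ≡ 3^{14} ≡ 2 mod 17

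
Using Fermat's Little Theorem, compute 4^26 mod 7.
By Fermat: 4^{6} ≡ 1 mod 7. 26 = 4×6 + 2. So 4^{26} ≡ 4^{2} ≡ 2 mod 7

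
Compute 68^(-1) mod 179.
Since 179 is prime, by Fermat 68^(-1) ≡ 68^{177} ≡ 129 mod 179. Verify: 68 × 129 = 8772 ≡ 1 mod 179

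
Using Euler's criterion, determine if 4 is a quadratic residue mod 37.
By Euler's criterion: 4^{18} ≡ 1 mod 37. Since this equals 1, 4 is a QR.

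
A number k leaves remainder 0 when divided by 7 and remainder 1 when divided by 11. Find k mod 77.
M = 7 × 11 = 77. M₁ = 11, y₁ ≡ 2 mod 7. M₂ = 7, y₂ ≡ 8 mod 11. k = 0×11×2 + 1×7×8 ≡ 56 mod 77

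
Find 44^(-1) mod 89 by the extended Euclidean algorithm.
Extended GCD: 44(-2) + 89(1) = 1. So 44^(-1) ≡ -2 ≡ 87 mod 89. Verify: 44 × 87 = 3828 ≡ 1 mod 89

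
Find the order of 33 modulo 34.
Powers of 33 mod 34: 33^1≡33, 33^2≡1. ord_34(33) = 2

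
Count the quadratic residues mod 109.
Exactly half the non-zero residues mod a prime are QRs: (109-1)/2 = 54.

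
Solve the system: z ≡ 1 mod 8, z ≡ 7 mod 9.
M = 8 × 9 = 72. M₁ = 9, y₁ ≡ 1 mod 8. M₂ = 8, y₂ ≡ 8 mod 9. z = 1×9×1 + 7×8×8 ≡ 25 mod 72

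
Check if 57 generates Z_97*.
ord_97(57) divides 96. For each prime q|96: 57^{48}≡96, 57^{32}≡35, none ≡ 1. So 57 has order 96 and is a primitive root mod 97.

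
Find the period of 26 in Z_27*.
Powers of 26 mod 27: 26^1≡26, 26^2≡1. ord_27(26) = 2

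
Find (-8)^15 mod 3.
Using Fermat: (-8)^{2} ≡ 1 mod 3. 15 ≡ 1 mod 2. So (-8)^{15} ≡ (-8)^{1} ≡ 1 mod 3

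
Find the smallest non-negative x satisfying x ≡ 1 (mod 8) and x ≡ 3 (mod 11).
M = 8 × 11 = 88. M₁ = 11, y₁ ≡ 3 (mod 8). M₂ = 8, y₂ ≡ 7 (mod 11). x = 1×11×3 + 3×8×7 ≡ 25 (mod 88)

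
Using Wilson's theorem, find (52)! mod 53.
By Wilson's theorem, (52)! ≡ -1 ≡ 52 (mod 53)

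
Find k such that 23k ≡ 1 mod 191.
Since 191 is prime, by Fermat 23^(-1) ≡ 23^{189} ≡ 108 mod 191. Verify: 23 × 108 = 2484 ≡ 1 mod 191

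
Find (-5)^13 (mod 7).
Using Fermat: (-5)^{6} ≡ 1 (mod 7). 13 ≡ 1 (mod 6). So (-5)^{13} ≡ (-5)^{1} ≡ 2 (mod 7)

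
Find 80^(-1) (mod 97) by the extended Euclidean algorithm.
Extended GCD: 80(-40) + 97(33) = 1. So 80^(-1) ≡ -40 ≡ 57 (mod 97). Verify: 80 × 57 = 4560 ≡ 1 (mod 97)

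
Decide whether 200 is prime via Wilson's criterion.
(199)! mod 200 = 0. Since 0 ≢ -1 mod 200, 200 is not prime.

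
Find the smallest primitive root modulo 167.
g = 5. For each prime q|166: 5^{83}≡166, 5^{2}≡25, none ≡ 1, so ord_167(5) = 166 and 5 is a primitive root.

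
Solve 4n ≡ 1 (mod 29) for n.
Since 29 is prime, by Fermat 4^(-1) ≡ 4^{27} ≡ 22 (mod 29). Verify: 4 × 22 = 88 ≡ 1 (mod 29)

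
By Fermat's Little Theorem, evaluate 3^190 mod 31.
By Fermat: 3^{30} ≡ 1 mod 31. 190 ≡ 10 mod 30. So 3^{190} ≡ 3^{10} ≡ 25 mod 31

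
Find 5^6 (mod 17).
By repeated squaring (mod 17): 5^{1}≡5, 5^{2}≡8, 5^{4}≡13. Then 5^{6} = 5^{4+2} ≡ 13 × 8 ≡ 2 (mod 17)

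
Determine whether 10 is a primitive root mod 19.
ord_19(10) divides 18. For each prime q|18: 10^{9}≡18, 10^{6}≡11, none ≡ 1. So 10 has order 18 and is a primitive root mod 19.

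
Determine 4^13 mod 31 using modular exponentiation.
By repeated squaring (mod 31): 4^{1}≡4, 4^{2}≡16, 4^{4}≡8, 4^{8}≡2. Then 4^{13} = 4^{8+4+1} ≡ 2 × 8 × 4 ≡ 2 (mod 31)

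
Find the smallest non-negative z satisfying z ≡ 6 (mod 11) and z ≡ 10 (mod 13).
M = 11 × 13 = 143. M₁ = 13, y₁ ≡ 6 (mod 11). M₂ = 11, y₂ ≡ 6 (mod 13). z = 6×13×6 + 10×11×6 ≡ 127 (mod 143)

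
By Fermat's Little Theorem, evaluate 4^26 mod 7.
By Fermat: 4^{6} ≡ 1 (mod 7). 26 = 4×6 + 2. So 4^{26} ≡ 4^{2} ≡ 2 (mod 7)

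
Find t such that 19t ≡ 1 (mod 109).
Since 109 is prime, by Fermat 19^(-1) ≡ 19^{107} ≡ 23 (mod 109). Verify: 19 × 23 = 437 ≡ 1 (mod 109)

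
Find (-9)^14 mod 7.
Using Fermat: (-9)^{6} ≡ 1 mod 7. 14 ≡ 2 mod 6. So (-9)^{14} ≡ (-9)^{2} ≡ 4 mod 7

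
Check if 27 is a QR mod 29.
By Euler's criterion: 27^{14} ≡ 28 mod 29. Since this equals -1 (≡ 28), 27 is not a QR.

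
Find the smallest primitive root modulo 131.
g = 2. For each prime q|130: 2^{65}≡130, 2^{26}≡53, 2^{10}≡107, none ≡ 1, so ord_131(2) = 130 and 2 is a primitive root.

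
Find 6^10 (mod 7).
Using Fermat: 6^{6} ≡ 1 (mod 7). 10 ≡ 4 (mod 6). So 6^{10} ≡ 6^{4} ≡ 1 (mod 7)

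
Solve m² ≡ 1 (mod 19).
The square roots of 1 mod 19 are 1 and 18. Verify: 1² = 1 ≡ 1 (mod 19)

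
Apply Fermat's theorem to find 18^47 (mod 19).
By Fermat: 18^{18} ≡ 1 (mod 19). 47 = 2×18 + 11. So 18^{47} ≡ 18^{11} ≡ 18 (mod 19)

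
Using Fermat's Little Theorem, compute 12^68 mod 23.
By Fermat: 12^{22} ≡ 1 mod 23. 68 = 3×22 + 2. So 12^{68} ≡ 12^{2} ≡ 6 mod 23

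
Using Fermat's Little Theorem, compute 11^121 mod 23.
By Fermat: 11^{22} ≡ 1 mod 23. 121 = 5×22 + 11. So 11^{121} ≡ 11^{11} ≡ 22 mod 23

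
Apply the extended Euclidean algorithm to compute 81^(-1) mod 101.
Extended GCD: 81(5) + 101(-4) = 1. So 81^(-1) ≡ 5 mod 101. Verify: 81 × 5 = 405 ≡ 1 mod 101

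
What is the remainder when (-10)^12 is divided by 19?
By repeated squaring (mod 19): (-10)^{1}≡9, (-10)^{2}≡5, (-10)^{4}≡6, (-10)^{8}≡17. Then (-10)^{12} = (-10)^{8+4} ≡ 17 × 6 ≡ 7 (mod 19)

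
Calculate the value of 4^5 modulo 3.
Using Fermat: 4^{2} ≡ 1 mod 3. 5 ≡ 1 mod 2. So 4^{5} ≡ 4^{1} ≡ 1 mod 3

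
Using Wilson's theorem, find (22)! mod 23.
By Wilson's theorem, (22)! ≡ -1 ≡ 22 (mod 23)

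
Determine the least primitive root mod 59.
g = 2. Powers: [2, 4, 8, 16, 32, 5, ...] generates all 58 non-zero residues.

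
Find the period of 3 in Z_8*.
Powers of 3 mod 8: 3^1≡3, 3^2≡1. So the order of 3 is 2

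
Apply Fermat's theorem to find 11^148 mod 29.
By Fermat: 11^{28} ≡ 1 mod 29. 148 = 5×28 + 8. So 11^{148} ≡ 11^{8} ≡ 16 mod 29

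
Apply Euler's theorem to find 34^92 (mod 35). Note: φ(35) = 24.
By Euler: 34^{24} ≡ 1 (mod 35) since gcd(34, 35) = 1. 92 = 3×24 + 20. So 34^{92} ≡ 34^{20} ≡ 1 (mod 35)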